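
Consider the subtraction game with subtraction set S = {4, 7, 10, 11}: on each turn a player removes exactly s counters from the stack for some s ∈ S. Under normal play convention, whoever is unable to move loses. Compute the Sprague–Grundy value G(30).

0

n :  0  1  2  3  4  5  6  7  8  9 10 11 12 13 14 15 16 17 18 19 20 21 22 23 24 25 26 27 28 29 30
G :  0  0  0  0  1  1  1  1  2  2  2  2  3  3  3  0  0  0  0  1  1  1  1  2  2  2  2  3  3  3  0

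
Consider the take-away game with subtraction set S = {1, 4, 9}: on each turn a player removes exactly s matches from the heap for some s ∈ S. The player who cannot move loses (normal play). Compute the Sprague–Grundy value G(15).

0

n :  0  1  2  3  4  5  6  7  8  9 10 11 12 13 14 15
G :  0  1  0  1  2  0  1  0  1  2  0  1  0  1  2  0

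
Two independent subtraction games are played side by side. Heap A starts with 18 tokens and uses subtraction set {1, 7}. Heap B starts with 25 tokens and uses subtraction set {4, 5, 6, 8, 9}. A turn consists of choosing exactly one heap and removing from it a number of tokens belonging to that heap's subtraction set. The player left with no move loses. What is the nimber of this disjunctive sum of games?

3

Heap A, S = {1, 7}:
G(0) = 0
G(1) = mex{0} = 1
G(2) = mex{1} = 0
G(3) = mex{0} = 1
G(4) = mex{1} = 0
G(5) = mex{0} = 1
G(6) = mex{1} = 0
G(7) = mex{0,0} = 1
G(8) = mex{1,1} = 0
G(9) = mex{0,0} = 1
G(10) = mex{1,1} = 0
G(11) = mex{0,0} = 1
G(12) = mex{1,1} = 0
G(13) = mex{0,0} = 1
G(14) = mex{1,1} = 0
G(15) = mex{0,0} = 1
G(16) = mex{1,1} = 0
G(17) = mex{0,0} = 1
G(18) = mex{1,1} = 0
G_A(18) = 0.
Heap B, S = {4, 5, 6, 8, 9}:
G(0) = 0
G(1) = mex{} = 0
G(2) = mex{} = 0
G(3) = mex{} = 0
G(4) = mex{0} = 1
G(5) = mex{0,0} = 1
G(6) = mex{0,0,0} = 1
G(7) = mex{0,0,0} = 1
G(8) = mex{1,0,0,0} = 2
G(9) = mex{1,1,0,0,0} = 2
G(10) = mex{1,1,1,0,0} = 2
G(11) = mex{1,1,1,0,0} = 2
G(12) = mex{2,1,1,1,0} = 3
G(13) = mex{2,2,1,1,1} = 0
G(14) = mex{2,2,2,1,1} = 0
G(15) = mex{2,2,2,1,1} = 0
G(16) = mex{3,2,2,2,1} = 0
G(17) = mex{0,3,2,2,2} = 1
G(18) = mex{0,0,3,2,2} = 1
G(19) = mex{0,0,0,2,2} = 1
G(20) = mex{0,0,0,3,2} = 1
G(21) = mex{1,0,0,0,3} = 2
G(22) = mex{1,1,0,0,0} = 2
G(23) = mex{1,1,1,0,0} = 2
G(24) = mex{1,1,1,0,0} = 2
G(25) = mex{2,1,1,1,0} = 3
G_B(25) = 3.
Combined Grundy value = 0 ⊕ 3 = 3.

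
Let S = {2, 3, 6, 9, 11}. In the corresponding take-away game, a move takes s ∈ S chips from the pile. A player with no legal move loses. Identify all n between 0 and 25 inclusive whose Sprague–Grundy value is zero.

n :  0  1  2  3  4  5  6  7  8  9 10 11 12 13 14 15 16 17 18 19 20 21 22 23 24 25
G :  0  0  1  1  2  0  3  1  2  2  3  3  4  0  5  1  2  0  0  1  1  2  4  3  3  0
P-positions are exactly the n with G(n) = 0.

0, 1, 5, 13, 17, 18, 25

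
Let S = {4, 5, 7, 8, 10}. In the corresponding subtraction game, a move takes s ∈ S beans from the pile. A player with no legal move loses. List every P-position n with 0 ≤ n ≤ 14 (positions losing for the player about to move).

0, 1, 2, 3, 14

n :  0  1  2  3  4  5  6  7  8  9 10 11 12 13 14
G :  0  0  0  0  1  1  1  1  2  2  2  2  3  3  0
P-positions are exactly the n with G(n) = 0.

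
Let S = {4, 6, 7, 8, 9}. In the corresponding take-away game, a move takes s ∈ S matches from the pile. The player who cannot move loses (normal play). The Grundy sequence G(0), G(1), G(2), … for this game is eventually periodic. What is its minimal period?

n :  0  1  2  3  4  5  6  7  8  9 10 11 12 13 14 15 16 17 18 19 20 21 22 23 24 25 26 27
G :  0  0  0  0  1  1  1  1  2  2  2  2  3  0  0  0  0  1  1  1  1  2  2  2  2  3  0  0
G(n+13) = G(n) holds for n = 0,…,8 (a full window of length max(S) = 9), so the sequence is purely periodic with period 13.

13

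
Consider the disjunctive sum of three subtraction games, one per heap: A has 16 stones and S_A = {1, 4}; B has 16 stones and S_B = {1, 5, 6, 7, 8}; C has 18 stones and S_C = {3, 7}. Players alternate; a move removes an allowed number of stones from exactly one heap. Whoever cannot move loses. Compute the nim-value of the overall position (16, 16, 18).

Heap A, S = {1, 4}:
G(0) = 0
G(1) = mex{0} = 1
G(2) = mex{1} = 0
G(3) = mex{0} = 1
G(4) = mex{1,0} = 2
G(5) = mex{2,1} = 0
G(6) = mex{0,0} = 1
G(7) = mex{1,1} = 0
G(8) = mex{0,2} = 1
G(9) = mex{1,0} = 2
G(10) = mex{2,1} = 0
G(11) = mex{0,0} = 1
G(12) = mex{1,1} = 0
G(13) = mex{0,2} = 1
G(14) = mex{1,0} = 2
G(15) = mex{2,1} = 0
G(16) = mex{0,0} = 1
G_A(16) = 1.
Heap B, S = {1, 5, 6, 7, 8}:
n :  0  1  2  3  4  5  6  7  8  9 10 11 12 13 14 15 16
G :  0  1  0  1  0  1  2  3  2  3  2  3  4  0  1  0  1
G_B(16) = 1.
Heap C, S = {3, 7}:
G(0) = 0
G(1) = mex{} = 0
G(2) = mex{} = 0
G(3) = mex{0} = 1
G(4) = mex{0} = 1
G(5) = mex{0} = 1
G(6) = mex{1} = 0
G(7) = mex{1,0} = 2
G(8) = mex{1,0} = 2
G(9) = mex{0,0} = 1
G(10) = mex{2,1} = 0
G(11) = mex{2,1} = 0
G(12) = mex{1,1} = 0
G(13) = mex{0,0} = 1
G(14) = mex{0,2} = 1
G(15) = mex{0,2} = 1
G(16) = mex{1,1} = 0
G(17) = mex{1,0} = 2
G(18) = mex{1,0} = 2
G_C(18) = 2.
Combined Grundy value = 1 ⊕ 1 ⊕ 2 = 2.

2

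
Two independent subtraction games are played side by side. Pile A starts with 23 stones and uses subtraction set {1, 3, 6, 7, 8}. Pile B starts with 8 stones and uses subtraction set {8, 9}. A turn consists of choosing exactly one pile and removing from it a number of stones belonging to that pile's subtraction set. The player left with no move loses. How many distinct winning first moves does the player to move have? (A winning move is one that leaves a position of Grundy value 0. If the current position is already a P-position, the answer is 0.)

1

Pile A, S = {1, 3, 6, 7, 8}:
G(0) = 0
G(1) = mex{0} = 1
G(2) = mex{1} = 0
G(3) = mex{0,0} = 1
G(4) = mex{1,1} = 0
G(5) = mex{0,0} = 1
G(6) = mex{1,1,0} = 2
G(7) = mex{2,0,1,0} = 3
G(8) = mex{3,1,0,1,0} = 2
G(9) = mex{2,2,1,0,1} = 3
G(10) = mex{3,3,0,1,0} = 2
G(11) = mex{2,2,1,0,1} = 3
G(12) = mex{3,3,2,1,0} = 4
G(13) = mex{4,2,3,2,1} = 0
G(14) = mex{0,3,2,3,2} = 1
G(15) = mex{1,4,3,2,3} = 0
G(16) = mex{0,0,2,3,2} = 1
G(17) = mex{1,1,3,2,3} = 0
G(18) = mex{0,0,4,3,2} = 1
G(19) = mex{1,1,0,4,3} = 2
G(20) = mex{2,0,1,0,4} = 3
G(21) = mex{3,1,0,1,0} = 2
G(22) = mex{2,2,1,0,1} = 3
G(23) = mex{3,3,0,1,0} = 2
G_A(23) = 2.
Pile B, S = {8, 9}:
n : 0 1 2 3 4 5 6 7 8
G : 0 0 0 0 0 0 0 0 1
G_B(8) = 1.
Combined Grundy value = 2 ⊕ 1 = 3.
A winning move leaves total XOR = 0, i.e. changes one component's Grundy value g to g ⊕ X where X is the current total.
Pile A: need g' = 2⊕3 = 1. Options: 23−1→G=3, 23−3→G=3, 23−6→G=0, 23−7→G=1, 23−8→G=0. Hits: 1.
Pile B: need g' = 1⊕3 = 2. Options: 8−8→G=0. Hits: 0.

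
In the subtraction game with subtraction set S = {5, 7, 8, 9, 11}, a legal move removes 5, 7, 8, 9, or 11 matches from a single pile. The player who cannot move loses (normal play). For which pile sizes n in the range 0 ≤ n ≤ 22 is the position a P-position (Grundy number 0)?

0, 1, 2, 3, 4, 16, 17, 18, 19, 20

n :  0  1  2  3  4  5  6  7  8  9 10 11 12 13 14 15 16 17 18 19 20 21 22
G :  0  0  0  0  0  1  1  1  1  1  2  2  2  2  2  3  0  0  0  0  0  1  1
P-positions are exactly the n with G(n) = 0.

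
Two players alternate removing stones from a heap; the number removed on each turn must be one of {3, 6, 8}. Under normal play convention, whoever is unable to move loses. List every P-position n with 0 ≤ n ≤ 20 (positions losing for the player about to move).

0, 1, 2, 11, 12, 13

G(0) = 0
G(1) = mex{} = 0
G(2) = mex{} = 0
G(3) = mex{0} = 1
G(4) = mex{0} = 1
G(5) = mex{0} = 1
G(6) = mex{1,0} = 2
G(7) = mex{1,0} = 2
G(8) = mex{1,0,0} = 2
G(9) = mex{2,1,0} = 3
G(10) = mex{2,1,0} = 3
G(11) = mex{2,1,1} = 0
G(12) = mex{3,2,1} = 0
G(13) = mex{3,2,1} = 0
G(14) = mex{0,2,2} = 1
G(15) = mex{0,3,2} = 1
G(16) = mex{0,3,2} = 1
G(17) = mex{1,0,3} = 2
G(18) = mex{1,0,3} = 2
G(19) = mex{1,0,0} = 2
G(20) = mex{2,1,0} = 3
P-positions are exactly the n with G(n) = 0.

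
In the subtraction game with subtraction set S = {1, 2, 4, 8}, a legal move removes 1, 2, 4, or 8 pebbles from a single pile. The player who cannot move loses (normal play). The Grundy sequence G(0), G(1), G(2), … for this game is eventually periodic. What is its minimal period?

G(0) = 0
G(1) = mex{0} = 1
G(2) = mex{1,0} = 2
G(3) = mex{2,1} = 0
G(4) = mex{0,2,0} = 1
G(5) = mex{1,0,1} = 2
G(6) = mex{2,1,2} = 0
G(7) = mex{0,2,0} = 1
G(8) = mex{1,0,1,0} = 2
G(9) = mex{2,1,2,1} = 0
G(10) = mex{0,2,0,2} = 1
G(11) = mex{1,0,1,0} = 2
G(12) = mex{2,1,2,1} = 0
G(13) = mex{0,2,0,2} = 1
G(14) = mex{1,0,1,0} = 2
G(n+3) = G(n) holds for n = 0,…,7 (a full window of length max(S) = 8), so the sequence is purely periodic with period 3.

3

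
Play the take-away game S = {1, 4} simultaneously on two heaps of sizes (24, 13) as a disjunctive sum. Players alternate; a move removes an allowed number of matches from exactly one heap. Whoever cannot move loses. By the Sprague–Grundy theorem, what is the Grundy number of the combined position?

3

All heaps use S = {1, 4}:
G(0) = 0
G(1) = mex{0} = 1
G(2) = mex{1} = 0
G(3) = mex{0} = 1
G(4) = mex{1,0} = 2
G(5) = mex{2,1} = 0
G(6) = mex{0,0} = 1
G(7) = mex{1,1} = 0
G(8) = mex{0,2} = 1
G(9) = mex{1,0} = 2
G(10) = mex{2,1} = 0
G(11) = mex{0,0} = 1
G(12) = mex{1,1} = 0
G(13) = mex{0,2} = 1
G(14) = mex{1,0} = 2
G(15) = mex{2,1} = 0
G(16) = mex{0,0} = 1
G(17) = mex{1,1} = 0
G(18) = mex{0,2} = 1
G(19) = mex{1,0} = 2
G(20) = mex{2,1} = 0
G(21) = mex{0,0} = 1
G(22) = mex{1,1} = 0
G(23) = mex{0,2} = 1
G(24) = mex{1,0} = 2
Heap A: G(24) = 2.
Heap B: G(13) = 1.
Combined Grundy value = 2 ⊕ 1 = 3.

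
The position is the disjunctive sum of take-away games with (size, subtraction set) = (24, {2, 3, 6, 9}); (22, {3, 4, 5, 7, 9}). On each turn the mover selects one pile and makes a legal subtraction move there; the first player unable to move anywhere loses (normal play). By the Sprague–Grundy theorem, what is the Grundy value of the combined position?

Pile A, S = {2, 3, 6, 9}:
G(0) = 0
G(1) = mex{} = 0
G(2) = mex{0} = 1
G(3) = mex{0,0} = 1
G(4) = mex{1,0} = 2
G(5) = mex{1,1} = 0
G(6) = mex{2,1,0} = 3
G(7) = mex{0,2,0} = 1
G(8) = mex{3,0,1} = 2
G(9) = mex{1,3,1,0} = 2
G(10) = mex{2,1,2,0} = 3
G(11) = mex{2,2,0,1} = 3
G(12) = mex{3,2,3,1} = 0
G(13) = mex{3,3,1,2} = 0
G(14) = mex{0,3,2,0} = 1
G(15) = mex{0,0,2,3} = 1
G(16) = mex{1,0,3,1} = 2
G(17) = mex{1,1,3,2} = 0
G(18) = mex{2,1,0,2} = 3
G(19) = mex{0,2,0,3} = 1
G(20) = mex{3,0,1,3} = 2
G(21) = mex{1,3,1,0} = 2
G(22) = mex{2,1,2,0} = 3
G(23) = mex{2,2,0,1} = 3
G(24) = mex{3,2,3,1} = 0
G_A(24) = 0.
Pile B, S = {3, 4, 5, 7, 9}:
n :  0  1  2  3  4  5  6  7  8  9 10 11 12 13 14 15 16 17 18 19 20 21 22
G :  0  0  0  1  1  1  2  2  2  3  3  3  0  0  0  1  1  1  2  2  2  3  3
G_B(22) = 3.
Combined Grundy value = 0 ⊕ 3 = 3.

3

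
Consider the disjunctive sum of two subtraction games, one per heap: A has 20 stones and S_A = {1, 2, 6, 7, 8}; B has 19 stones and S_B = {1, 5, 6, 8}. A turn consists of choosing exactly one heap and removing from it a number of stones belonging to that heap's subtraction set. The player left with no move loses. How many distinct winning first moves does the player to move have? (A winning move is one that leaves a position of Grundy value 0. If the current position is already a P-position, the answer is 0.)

1

Heap A, S = {1, 2, 6, 7, 8}:
n :  0  1  2  3  4  5  6  7  8  9 10 11 12 13 14 15 16 17 18 19 20
G :  0  1  2  0  1  2  3  4  5  3  4  5  0  1  2  0  1  2  3  4  5
G_A(20) = 5.
Heap B, S = {1, 5, 6, 8}:
n :  0  1  2  3  4  5  6  7  8  9 10 11 12 13 14 15 16 17 18 19
G :  0  1  0  1  0  1  2  3  2  3  2  0  1  0  1  0  1  2  3  2
G_B(19) = 2.
Combined Grundy value = 5 ⊕ 2 = 7.
A winning move leaves total XOR = 0, i.e. changes one component's Grundy value g to g ⊕ X where X is the current total.
Heap A: need g' = 5⊕7 = 2. Options: 20−1→G=4, 20−2→G=3, 20−6→G=2, 20−7→G=1, 20−8→G=0. Hits: 1.
Heap B: need g' = 2⊕7 = 5. Options: 19−1→G=3, 19−5→G=1, 19−6→G=0, 19−8→G=0. Hits: 0.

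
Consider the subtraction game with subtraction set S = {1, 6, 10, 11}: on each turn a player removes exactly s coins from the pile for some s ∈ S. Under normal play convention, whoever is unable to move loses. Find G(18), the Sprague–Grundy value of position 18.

2

G(0) = 0
G(1) = mex{0} = 1
G(2) = mex{1} = 0
G(3) = mex{0} = 1
G(4) = mex{1} = 0
G(5) = mex{0} = 1
G(6) = mex{1,0} = 2
G(7) = mex{2,1} = 0
G(8) = mex{0,0} = 1
G(9) = mex{1,1} = 0
G(10) = mex{0,0,0} = 1
G(11) = mex{1,1,1,0} = 2
G(12) = mex{2,2,0,1} = 3
G(13) = mex{3,0,1,0} = 2
G(14) = mex{2,1,0,1} = 3
G(15) = mex{3,0,1,0} = 2
G(16) = mex{2,1,2,1} = 0
G(17) = mex{0,2,0,2} = 1
G(18) = mex{1,3,1,0} = 2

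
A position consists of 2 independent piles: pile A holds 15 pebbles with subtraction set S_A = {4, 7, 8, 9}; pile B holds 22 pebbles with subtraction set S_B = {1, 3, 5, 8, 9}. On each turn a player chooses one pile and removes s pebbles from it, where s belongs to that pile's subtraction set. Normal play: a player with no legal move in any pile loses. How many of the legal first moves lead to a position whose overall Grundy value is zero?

Pile A, S = {4, 7, 8, 9}:
G(0) = 0
G(1) = mex{} = 0
G(2) = mex{} = 0
G(3) = mex{} = 0
G(4) = mex{0} = 1
G(5) = mex{0} = 1
G(6) = mex{0} = 1
G(7) = mex{0,0} = 1
G(8) = mex{1,0,0} = 2
G(9) = mex{1,0,0,0} = 2
G(10) = mex{1,0,0,0} = 2
G(11) = mex{1,1,0,0} = 2
G(12) = mex{2,1,1,0} = 3
G(13) = mex{2,1,1,1} = 0
G(14) = mex{2,1,1,1} = 0
G(15) = mex{2,2,1,1} = 0
G_A(15) = 0.
Pile B, S = {1, 3, 5, 8, 9}:
G(0) = 0
G(1) = mex{0} = 1
G(2) = mex{1} = 0
G(3) = mex{0,0} = 1
G(4) = mex{1,1} = 0
G(5) = mex{0,0,0} = 1
G(6) = mex{1,1,1} = 0
G(7) = mex{0,0,0} = 1
G(8) = mex{1,1,1,0} = 2
G(9) = mex{2,0,0,1,0} = 3
G(10) = mex{3,1,1,0,1} = 2
G(11) = mex{2,2,0,1,0} = 3
G(12) = mex{3,3,1,0,1} = 2
G(13) = mex{2,2,2,1,0} = 3
G(14) = mex{3,3,3,0,1} = 2
G(15) = mex{2,2,2,1,0} = 3
G(16) = mex{3,3,3,2,1} = 0
G(17) = mex{0,2,2,3,2} = 1
G(18) = mex{1,3,3,2,3} = 0
G(19) = mex{0,0,2,3,2} = 1
G(20) = mex{1,1,3,2,3} = 0
G(21) = mex{0,0,0,3,2} = 1
G(22) = mex{1,1,1,2,3} = 0
G_B(22) = 0.
Combined Grundy value = 0 ⊕ 0 = 0.
A winning move leaves total XOR = 0, i.e. changes one component's Grundy value g to g ⊕ X where X is the current total.
Pile A: target g' = 0⊕0 = 0, but every legal move changes the Grundy value (mex property), so 0 moves.
Pile B: target g' = 0⊕0 = 0, but every legal move changes the Grundy value (mex property), so 0 moves.

0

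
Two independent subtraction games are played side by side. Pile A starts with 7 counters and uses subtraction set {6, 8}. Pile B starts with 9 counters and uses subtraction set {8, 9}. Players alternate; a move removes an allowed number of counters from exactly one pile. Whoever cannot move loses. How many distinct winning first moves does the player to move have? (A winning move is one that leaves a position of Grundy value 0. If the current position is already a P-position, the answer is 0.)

Pile A, S = {6, 8}:
n : 0 1 2 3 4 5 6 7
G : 0 0 0 0 0 0 1 1
G_A(7) = 1.
Pile B, S = {8, 9}:
n : 0 1 2 3 4 5 6 7 8 9
G : 0 0 0 0 0 0 0 0 1 1
G_B(9) = 1.
Combined Grundy value = 1 ⊕ 1 = 0.
A winning move leaves total XOR = 0, i.e. changes one component's Grundy value g to g ⊕ X where X is the current total.
Pile A: target g' = 1⊕0 = 1, but every legal move changes the Grundy value (mex property), so 0 moves.
Pile B: target g' = 1⊕0 = 1, but every legal move changes the Grundy value (mex property), so 0 moves.

0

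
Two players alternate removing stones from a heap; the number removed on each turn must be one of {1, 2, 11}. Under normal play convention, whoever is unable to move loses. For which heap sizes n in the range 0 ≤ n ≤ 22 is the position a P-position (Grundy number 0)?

0, 3, 6, 9, 12, 15, 18, 21

G(0) = 0
G(1) = mex{0} = 1
G(2) = mex{1,0} = 2
G(3) = mex{2,1} = 0
G(4) = mex{0,2} = 1
G(5) = mex{1,0} = 2
G(6) = mex{2,1} = 0
G(7) = mex{0,2} = 1
G(8) = mex{1,0} = 2
G(9) = mex{2,1} = 0
G(10) = mex{0,2} = 1
G(11) = mex{1,0,0} = 2
G(12) = mex{2,1,1} = 0
G(13) = mex{0,2,2} = 1
G(14) = mex{1,0,0} = 2
G(15) = mex{2,1,1} = 0
G(16) = mex{0,2,2} = 1
G(17) = mex{1,0,0} = 2
G(18) = mex{2,1,1} = 0
G(19) = mex{0,2,2} = 1
G(20) = mex{1,0,0} = 2
G(21) = mex{2,1,1} = 0
G(22) = mex{0,2,2} = 1
P-positions are exactly the n with G(n) = 0.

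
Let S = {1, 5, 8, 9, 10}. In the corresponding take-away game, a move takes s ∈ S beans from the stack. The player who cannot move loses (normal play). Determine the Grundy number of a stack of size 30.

G(0) = 0
G(1) = mex{0} = 1
G(2) = mex{1} = 0
G(3) = mex{0} = 1
G(4) = mex{1} = 0
G(5) = mex{0,0} = 1
G(6) = mex{1,1} = 0
G(7) = mex{0,0} = 1
G(8) = mex{1,1,0} = 2
G(9) = mex{2,0,1,0} = 3
G(10) = mex{3,1,0,1,0} = 2
G(11) = mex{2,0,1,0,1} = 3
G(12) = mex{3,1,0,1,0} = 2
G(13) = mex{2,2,1,0,1} = 3
G(14) = mex{3,3,0,1,0} = 2
G(15) = mex{2,2,1,0,1} = 3
G(16) = mex{3,3,2,1,0} = 4
G(17) = mex{4,2,3,2,1} = 0
G(18) = mex{0,3,2,3,2} = 1
G(19) = mex{1,2,3,2,3} = 0
G(20) = mex{0,3,2,3,2} = 1
G(21) = mex{1,4,3,2,3} = 0
G(22) = mex{0,0,2,3,2} = 1
G(23) = mex{1,1,3,2,3} = 0
G(24) = mex{0,0,4,3,2} = 1
G(25) = mex{1,1,0,4,3} = 2
G(26) = mex{2,0,1,0,4} = 3
G(27) = mex{3,1,0,1,0} = 2
G(28) = mex{2,0,1,0,1} = 3
G(29) = mex{3,1,0,1,0} = 2
G(30) = mex{2,2,1,0,1} = 3

3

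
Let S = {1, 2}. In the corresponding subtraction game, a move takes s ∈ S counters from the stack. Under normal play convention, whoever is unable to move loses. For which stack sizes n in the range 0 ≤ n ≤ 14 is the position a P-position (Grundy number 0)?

G(0) = 0
G(1) = mex{0} = 1
G(2) = mex{1,0} = 2
G(3) = mex{2,1} = 0
G(4) = mex{0,2} = 1
G(5) = mex{1,0} = 2
G(6) = mex{2,1} = 0
G(7) = mex{0,2} = 1
G(8) = mex{1,0} = 2
G(9) = mex{2,1} = 0
G(10) = mex{0,2} = 1
G(11) = mex{1,0} = 2
G(12) = mex{2,1} = 0
G(13) = mex{0,2} = 1
G(14) = mex{1,0} = 2
P-positions are exactly the n with G(n) = 0.

0, 3, 6, 9, 12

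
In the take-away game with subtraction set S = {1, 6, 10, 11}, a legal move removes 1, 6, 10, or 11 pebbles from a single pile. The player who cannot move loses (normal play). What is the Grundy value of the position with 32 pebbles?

2

n :  0  1  2  3  4  5  6  7  8  9 10 11 12 13 14 15 16 17 18 19 20 21 22 23 24 25 26 27 28 29 30 31 32
G :  0  1  0  1  0  1  2  0  1  0  1  2  3  2  3  2  0  1  2  3  2  0  1  0  1  0  1  2  0  1  0  1  2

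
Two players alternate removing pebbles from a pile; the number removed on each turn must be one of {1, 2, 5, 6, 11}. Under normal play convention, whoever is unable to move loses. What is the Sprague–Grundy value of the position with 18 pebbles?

1

G(0) = 0
G(1) = mex{0} = 1
G(2) = mex{1,0} = 2
G(3) = mex{2,1} = 0
G(4) = mex{0,2} = 1
G(5) = mex{1,0,0} = 2
G(6) = mex{2,1,1,0} = 3
G(7) = mex{3,2,2,1} = 0
G(8) = mex{0,3,0,2} = 1
G(9) = mex{1,0,1,0} = 2
G(10) = mex{2,1,2,1} = 0
G(11) = mex{0,2,3,2,0} = 1
G(12) = mex{1,0,0,3,1} = 2
G(13) = mex{2,1,1,0,2} = 3
G(14) = mex{3,2,2,1,0} = 4
G(15) = mex{4,3,0,2,1} = 5
G(16) = mex{5,4,1,0,2} = 3
G(17) = mex{3,5,2,1,3} = 0
G(18) = mex{0,3,3,2,0} = 1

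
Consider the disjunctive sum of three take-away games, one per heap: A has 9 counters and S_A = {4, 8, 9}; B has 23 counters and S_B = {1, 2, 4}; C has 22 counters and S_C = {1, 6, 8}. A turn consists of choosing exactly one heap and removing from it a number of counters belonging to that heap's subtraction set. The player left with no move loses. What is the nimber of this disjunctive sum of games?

Heap A, S = {4, 8, 9}:
G(0) = 0
G(1) = mex{} = 0
G(2) = mex{} = 0
G(3) = mex{} = 0
G(4) = mex{0} = 1
G(5) = mex{0} = 1
G(6) = mex{0} = 1
G(7) = mex{0} = 1
G(8) = mex{1,0} = 2
G(9) = mex{1,0,0} = 2
G_A(9) = 2.
Heap B, S = {1, 2, 4}:
G(0) = 0
G(1) = mex{0} = 1
G(2) = mex{1,0} = 2
G(3) = mex{2,1} = 0
G(4) = mex{0,2,0} = 1
G(5) = mex{1,0,1} = 2
G(6) = mex{2,1,2} = 0
G(7) = mex{0,2,0} = 1
G(8) = mex{1,0,1} = 2
G(9) = mex{2,1,2} = 0
G(10) = mex{0,2,0} = 1
G(11) = mex{1,0,1} = 2
G(12) = mex{2,1,2} = 0
G(13) = mex{0,2,0} = 1
G(14) = mex{1,0,1} = 2
G(15) = mex{2,1,2} = 0
G(16) = mex{0,2,0} = 1
G(17) = mex{1,0,1} = 2
G(18) = mex{2,1,2} = 0
G(19) = mex{0,2,0} = 1
G(20) = mex{1,0,1} = 2
G(21) = mex{2,1,2} = 0
G(22) = mex{0,2,0} = 1
G(23) = mex{1,0,1} = 2
G_B(23) = 2.
Heap C, S = {1, 6, 8}:
n :  0  1  2  3  4  5  6  7  8  9 10 11 12 13 14 15 16 17 18 19 20 21 22
G :  0  1  0  1  0  1  2  0  1  0  1  0  1  2  0  1  0  1  0  1  2  0  1
G_C(22) = 1.
Combined Grundy value = 2 ⊕ 2 ⊕ 1 = 1.

1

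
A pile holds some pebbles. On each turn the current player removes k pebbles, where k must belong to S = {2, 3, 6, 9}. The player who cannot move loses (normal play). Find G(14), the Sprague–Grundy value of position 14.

G(0) = 0
G(1) = mex{} = 0
G(2) = mex{0} = 1
G(3) = mex{0,0} = 1
G(4) = mex{1,0} = 2
G(5) = mex{1,1} = 0
G(6) = mex{2,1,0} = 3
G(7) = mex{0,2,0} = 1
G(8) = mex{3,0,1} = 2
G(9) = mex{1,3,1,0} = 2
G(10) = mex{2,1,2,0} = 3
G(11) = mex{2,2,0,1} = 3
G(12) = mex{3,2,3,1} = 0
G(13) = mex{3,3,1,2} = 0
G(14) = mex{0,3,2,0} = 1

1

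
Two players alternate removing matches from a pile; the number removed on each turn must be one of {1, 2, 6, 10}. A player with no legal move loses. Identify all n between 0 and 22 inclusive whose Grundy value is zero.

0, 3, 7, 11, 14, 18, 22

G(0) = 0
G(1) = mex{0} = 1
G(2) = mex{1,0} = 2
G(3) = mex{2,1} = 0
G(4) = mex{0,2} = 1
G(5) = mex{1,0} = 2
G(6) = mex{2,1,0} = 3
G(7) = mex{3,2,1} = 0
G(8) = mex{0,3,2} = 1
G(9) = mex{1,0,0} = 2
G(10) = mex{2,1,1,0} = 3
G(11) = mex{3,2,2,1} = 0
G(12) = mex{0,3,3,2} = 1
G(13) = mex{1,0,0,0} = 2
G(14) = mex{2,1,1,1} = 0
G(15) = mex{0,2,2,2} = 1
G(16) = mex{1,0,3,3} = 2
G(17) = mex{2,1,0,0} = 3
G(18) = mex{3,2,1,1} = 0
G(19) = mex{0,3,2,2} = 1
G(20) = mex{1,0,0,3} = 2
G(21) = mex{2,1,1,0} = 3
G(22) = mex{3,2,2,1} = 0
P-positions are exactly the n with G(n) = 0.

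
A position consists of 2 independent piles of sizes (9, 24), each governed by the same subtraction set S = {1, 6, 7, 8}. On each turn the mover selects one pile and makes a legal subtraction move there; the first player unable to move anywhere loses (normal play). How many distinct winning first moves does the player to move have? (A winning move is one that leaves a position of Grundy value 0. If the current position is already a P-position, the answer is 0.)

All piles use S = {1, 6, 7, 8}:
n :  0  1  2  3  4  5  6  7  8  9 10 11 12 13 14 15 16 17 18 19 20 21 22 23 24
G :  0  1  0  1  0  1  2  3  2  3  2  3  4  0  1  0  1  0  1  2  3  2  3  2  3
Pile A: G(9) = 3.
Pile B: G(24) = 3.
Combined Grundy value = 3 ⊕ 3 = 0.
A winning move leaves total XOR = 0, i.e. changes one component's Grundy value g to g ⊕ X where X is the current total.
Pile A: target g' = 3⊕0 = 3, but every legal move changes the Grundy value (mex property), so 0 moves.
Pile B: target g' = 3⊕0 = 3, but every legal move changes the Grundy value (mex property), so 0 moves.

0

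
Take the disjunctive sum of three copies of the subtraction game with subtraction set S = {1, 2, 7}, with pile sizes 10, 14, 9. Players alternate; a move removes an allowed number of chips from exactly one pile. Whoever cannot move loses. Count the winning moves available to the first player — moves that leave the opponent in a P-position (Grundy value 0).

3

All piles use S = {1, 2, 7}:
G(0) = 0
G(1) = mex{0} = 1
G(2) = mex{1,0} = 2
G(3) = mex{2,1} = 0
G(4) = mex{0,2} = 1
G(5) = mex{1,0} = 2
G(6) = mex{2,1} = 0
G(7) = mex{0,2,0} = 1
G(8) = mex{1,0,1} = 2
G(9) = mex{2,1,2} = 0
G(10) = mex{0,2,0} = 1
G(11) = mex{1,0,1} = 2
G(12) = mex{2,1,2} = 0
G(13) = mex{0,2,0} = 1
G(14) = mex{1,0,1} = 2
Pile A: G(10) = 1.
Pile B: G(14) = 2.
Pile C: G(9) = 0.
Combined Grundy value = 1 ⊕ 2 ⊕ 0 = 3.
A winning move leaves total XOR = 0, i.e. changes one component's Grundy value g to g ⊕ X where X is the current total.
Pile A: need g' = 1⊕3 = 2. Options: 10−1→G=0, 10−2→G=2, 10−7→G=0. Hits: 1.
Pile B: need g' = 2⊕3 = 1. Options: 14−1→G=1, 14−2→G=0, 14−7→G=1. Hits: 2.
Pile C: need g' = 0⊕3 = 3. Options: 9−1→G=2, 9−2→G=1, 9−7→G=2. Hits: 0.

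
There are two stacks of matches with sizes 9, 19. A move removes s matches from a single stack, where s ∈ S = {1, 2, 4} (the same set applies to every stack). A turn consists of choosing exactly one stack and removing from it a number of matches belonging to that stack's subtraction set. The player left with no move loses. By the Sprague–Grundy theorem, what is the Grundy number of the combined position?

All stacks use S = {1, 2, 4}:
n :  0  1  2  3  4  5  6  7  8  9 10 11 12 13 14 15 16 17 18 19
G :  0  1  2  0  1  2  0  1  2  0  1  2  0  1  2  0  1  2  0  1
Stack A: G(9) = 0.
Stack B: G(19) = 1.
Combined Grundy value = 0 ⊕ 1 = 1.

1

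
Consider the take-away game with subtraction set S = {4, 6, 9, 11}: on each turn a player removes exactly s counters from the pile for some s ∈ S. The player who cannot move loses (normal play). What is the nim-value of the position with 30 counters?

0

n :  0  1  2  3  4  5  6  7  8  9 10 11 12 13 14 15 16 17 18 19 20 21 22 23 24 25 26 27 28 29 30
G :  0  0  0  0  1  1  1  1  2  2  2  2  3  3  3  0  0  0  0  1  1  1  1  2  2  2  2  3  3  3  0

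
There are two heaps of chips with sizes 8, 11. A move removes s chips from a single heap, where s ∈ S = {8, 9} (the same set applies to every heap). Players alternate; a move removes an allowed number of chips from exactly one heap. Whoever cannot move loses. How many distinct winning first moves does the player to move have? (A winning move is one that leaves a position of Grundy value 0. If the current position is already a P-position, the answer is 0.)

All heaps use S = {8, 9}:
n :  0  1  2  3  4  5  6  7  8  9 10 11
G :  0  0  0  0  0  0  0  0  1  1  1  1
Heap A: G(8) = 1.
Heap B: G(11) = 1.
Combined Grundy value = 1 ⊕ 1 = 0.
A winning move leaves total XOR = 0, i.e. changes one component's Grundy value g to g ⊕ X where X is the current total.
Heap A: target g' = 1⊕0 = 1, but every legal move changes the Grundy value (mex property), so 0 moves.
Heap B: target g' = 1⊕0 = 1, but every legal move changes the Grundy value (mex property), so 0 moves.

0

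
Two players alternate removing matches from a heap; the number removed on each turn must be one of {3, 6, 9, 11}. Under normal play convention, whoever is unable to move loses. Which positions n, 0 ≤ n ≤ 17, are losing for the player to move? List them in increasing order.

0, 1, 2, 14, 15, 16

G(0) = 0
G(1) = mex{} = 0
G(2) = mex{} = 0
G(3) = mex{0} = 1
G(4) = mex{0} = 1
G(5) = mex{0} = 1
G(6) = mex{1,0} = 2
G(7) = mex{1,0} = 2
G(8) = mex{1,0} = 2
G(9) = mex{2,1,0} = 3
G(10) = mex{2,1,0} = 3
G(11) = mex{2,1,0,0} = 3
G(12) = mex{3,2,1,0} = 4
G(13) = mex{3,2,1,0} = 4
G(14) = mex{3,2,1,1} = 0
G(15) = mex{4,3,2,1} = 0
G(16) = mex{4,3,2,1} = 0
G(17) = mex{0,3,2,2} = 1
P-positions are exactly the n with G(n) = 0.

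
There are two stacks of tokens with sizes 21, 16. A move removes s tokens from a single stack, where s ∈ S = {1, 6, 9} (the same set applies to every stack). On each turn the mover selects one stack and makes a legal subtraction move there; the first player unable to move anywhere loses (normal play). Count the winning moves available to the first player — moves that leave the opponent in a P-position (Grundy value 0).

All stacks use S = {1, 6, 9}:
G(0) = 0
G(1) = mex{0} = 1
G(2) = mex{1} = 0
G(3) = mex{0} = 1
G(4) = mex{1} = 0
G(5) = mex{0} = 1
G(6) = mex{1,0} = 2
G(7) = mex{2,1} = 0
G(8) = mex{0,0} = 1
G(9) = mex{1,1,0} = 2
G(10) = mex{2,0,1} = 3
G(11) = mex{3,1,0} = 2
G(12) = mex{2,2,1} = 0
G(13) = mex{0,0,0} = 1
G(14) = mex{1,1,1} = 0
G(15) = mex{0,2,2} = 1
G(16) = mex{1,3,0} = 2
G(17) = mex{2,2,1} = 0
G(18) = mex{0,0,2} = 1
G(19) = mex{1,1,3} = 0
G(20) = mex{0,0,2} = 1
G(21) = mex{1,1,0} = 2
Stack A: G(21) = 2.
Stack B: G(16) = 2.
Combined Grundy value = 2 ⊕ 2 = 0.
A winning move leaves total XOR = 0, i.e. changes one component's Grundy value g to g ⊕ X where X is the current total.
Stack A: target g' = 2⊕0 = 2, but every legal move changes the Grundy value (mex property), so 0 moves.
Stack B: target g' = 2⊕0 = 2, but every legal move changes the Grundy value (mex property), so 0 moves.

0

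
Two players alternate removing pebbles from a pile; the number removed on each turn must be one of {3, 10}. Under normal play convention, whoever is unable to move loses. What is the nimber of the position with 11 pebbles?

n :  0  1  2  3  4  5  6  7  8  9 10 11
G :  0  0  0  1  1  1  0  0  0  1  1  1

1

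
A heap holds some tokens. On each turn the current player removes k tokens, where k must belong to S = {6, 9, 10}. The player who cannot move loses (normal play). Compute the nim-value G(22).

G(0) = 0
G(1) = mex{} = 0
G(2) = mex{} = 0
G(3) = mex{} = 0
G(4) = mex{} = 0
G(5) = mex{} = 0
G(6) = mex{0} = 1
G(7) = mex{0} = 1
G(8) = mex{0} = 1
G(9) = mex{0,0} = 1
G(10) = mex{0,0,0} = 1
G(11) = mex{0,0,0} = 1
G(12) = mex{1,0,0} = 2
G(13) = mex{1,0,0} = 2
G(14) = mex{1,0,0} = 2
G(15) = mex{1,1,0} = 2
G(16) = mex{1,1,1} = 0
G(17) = mex{1,1,1} = 0
G(18) = mex{2,1,1} = 0
G(19) = mex{2,1,1} = 0
G(20) = mex{2,1,1} = 0
G(21) = mex{2,2,1} = 0
G(22) = mex{0,2,2} = 1

1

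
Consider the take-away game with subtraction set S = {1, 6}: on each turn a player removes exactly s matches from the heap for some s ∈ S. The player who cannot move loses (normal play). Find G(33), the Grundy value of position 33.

1

n :  0  1  2  3  4  5  6  7  8  9 10 11 12 13 14 15 16 17 18 19 20 21 22 23 24 25 26 27 28 29 30 31 32 33
G :  0  1  0  1  0  1  2  0  1  0  1  0  1  2  0  1  0  1  0  1  2  0  1  0  1  0  1  2  0  1  0  1  0  1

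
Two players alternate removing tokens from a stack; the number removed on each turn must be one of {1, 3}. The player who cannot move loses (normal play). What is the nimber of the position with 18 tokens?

0

G(0) = 0
G(1) = mex{0} = 1
G(2) = mex{1} = 0
G(3) = mex{0,0} = 1
G(4) = mex{1,1} = 0
G(5) = mex{0,0} = 1
G(6) = mex{1,1} = 0
G(7) = mex{0,0} = 1
G(8) = mex{1,1} = 0
G(9) = mex{0,0} = 1
G(10) = mex{1,1} = 0
G(11) = mex{0,0} = 1
G(12) = mex{1,1} = 0
G(13) = mex{0,0} = 1
G(14) = mex{1,1} = 0
G(15) = mex{0,0} = 1
G(16) = mex{1,1} = 0
G(17) = mex{0,0} = 1
G(18) = mex{1,1} = 0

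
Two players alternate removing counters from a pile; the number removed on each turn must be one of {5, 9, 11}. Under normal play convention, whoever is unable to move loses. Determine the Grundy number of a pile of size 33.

G(0) = 0
G(1) = mex{} = 0
G(2) = mex{} = 0
G(3) = mex{} = 0
G(4) = mex{} = 0
G(5) = mex{0} = 1
G(6) = mex{0} = 1
G(7) = mex{0} = 1
G(8) = mex{0} = 1
G(9) = mex{0,0} = 1
G(10) = mex{1,0} = 2
G(11) = mex{1,0,0} = 2
G(12) = mex{1,0,0} = 2
G(13) = mex{1,0,0} = 2
G(14) = mex{1,1,0} = 2
G(15) = mex{2,1,0} = 3
G(16) = mex{2,1,1} = 0
G(17) = mex{2,1,1} = 0
G(18) = mex{2,1,1} = 0
G(19) = mex{2,2,1} = 0
G(20) = mex{3,2,1} = 0
G(21) = mex{0,2,2} = 1
G(22) = mex{0,2,2} = 1
G(23) = mex{0,2,2} = 1
G(24) = mex{0,3,2} = 1
G(25) = mex{0,0,2} = 1
G(26) = mex{1,0,3} = 2
G(27) = mex{1,0,0} = 2
G(28) = mex{1,0,0} = 2
G(29) = mex{1,0,0} = 2
G(30) = mex{1,1,0} = 2
G(31) = mex{2,1,0} = 3
G(32) = mex{2,1,1} = 0
G(33) = mex{2,1,1} = 0

0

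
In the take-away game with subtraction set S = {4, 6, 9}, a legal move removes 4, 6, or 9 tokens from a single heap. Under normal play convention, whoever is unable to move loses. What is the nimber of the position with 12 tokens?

3

G(0) = 0
G(1) = mex{} = 0
G(2) = mex{} = 0
G(3) = mex{} = 0
G(4) = mex{0} = 1
G(5) = mex{0} = 1
G(6) = mex{0,0} = 1
G(7) = mex{0,0} = 1
G(8) = mex{1,0} = 2
G(9) = mex{1,0,0} = 2
G(10) = mex{1,1,0} = 2
G(11) = mex{1,1,0} = 2
G(12) = mex{2,1,0} = 3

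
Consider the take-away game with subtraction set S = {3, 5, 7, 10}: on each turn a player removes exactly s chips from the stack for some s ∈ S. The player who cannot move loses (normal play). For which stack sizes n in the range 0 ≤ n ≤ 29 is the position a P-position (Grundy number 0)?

0, 1, 2, 13, 14, 15, 26, 27, 28

n :  0  1  2  3  4  5  6  7  8  9 10 11 12 13 14 15 16 17 18 19 20 21 22 23 24 25 26 27 28 29
G :  0  0  0  1  1  1  2  2  2  3  3  3  4  0  0  0  1  1  1  2  2  2  3  3  3  4  0  0  0  1
P-positions are exactly the n with G(n) = 0.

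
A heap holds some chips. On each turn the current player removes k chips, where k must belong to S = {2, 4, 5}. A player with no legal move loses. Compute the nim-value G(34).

n :  0  1  2  3  4  5  6  7  8  9 10 11 12 13 14 15 16 17 18 19 20 21 22 23 24 25 26 27 28 29 30 31 32 33 34
G :  0  0  1  1  2  2  3  0  0  1  1  2  2  3  0  0  1  1  2  2  3  0  0  1  1  2  2  3  0  0  1  1  2  2  3

3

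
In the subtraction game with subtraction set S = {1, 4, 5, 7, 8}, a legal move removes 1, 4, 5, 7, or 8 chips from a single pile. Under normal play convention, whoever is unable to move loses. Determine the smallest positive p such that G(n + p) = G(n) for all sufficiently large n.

G(0) = 0
G(1) = mex{0} = 1
G(2) = mex{1} = 0
G(3) = mex{0} = 1
G(4) = mex{1,0} = 2
G(5) = mex{2,1,0} = 3
G(6) = mex{3,0,1} = 2
G(7) = mex{2,1,0,0} = 3
G(8) = mex{3,2,1,1,0} = 4
G(9) = mex{4,3,2,0,1} = 5
G(10) = mex{5,2,3,1,0} = 4
G(11) = mex{4,3,2,2,1} = 0
G(12) = mex{0,4,3,3,2} = 1
G(13) = mex{1,5,4,2,3} = 0
G(14) = mex{0,4,5,3,2} = 1
G(15) = mex{1,0,4,4,3} = 2
G(16) = mex{2,1,0,5,4} = 3
G(17) = mex{3,0,1,4,5} = 2
G(18) = mex{2,1,0,0,4} = 3
G(19) = mex{3,2,1,1,0} = 4
G(20) = mex{4,3,2,0,1} = 5
G(21) = mex{5,2,3,1,0} = 4
G(22) = mex{4,3,2,2,1} = 0
G(23) = mex{0,4,3,3,2} = 1
G(n+11) = G(n) holds for n = 0,…,7 (a full window of length max(S) = 8), so the sequence is purely periodic with period 11.

11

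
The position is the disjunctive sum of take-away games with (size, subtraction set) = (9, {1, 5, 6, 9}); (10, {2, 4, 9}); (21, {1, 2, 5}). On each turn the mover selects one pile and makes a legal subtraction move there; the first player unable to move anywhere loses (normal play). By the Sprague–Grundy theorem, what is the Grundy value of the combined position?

1

Pile A, S = {1, 5, 6, 9}:
n : 0 1 2 3 4 5 6 7 8 9
G : 0 1 0 1 0 1 2 3 2 3
G_A(9) = 3.
Pile B, S = {2, 4, 9}:
G(0) = 0
G(1) = mex{} = 0
G(2) = mex{0} = 1
G(3) = mex{0} = 1
G(4) = mex{1,0} = 2
G(5) = mex{1,0} = 2
G(6) = mex{2,1} = 0
G(7) = mex{2,1} = 0
G(8) = mex{0,2} = 1
G(9) = mex{0,2,0} = 1
G(10) = mex{1,0,0} = 2
G_B(10) = 2.
Pile C, S = {1, 2, 5}:
n :  0  1  2  3  4  5  6  7  8  9 10 11 12 13 14 15 16 17 18 19 20 21
G :  0  1  2  0  1  2  0  1  2  0  1  2  0  1  2  0  1  2  0  1  2  0
G_C(21) = 0.
Combined Grundy value = 3 ⊕ 2 ⊕ 0 = 1.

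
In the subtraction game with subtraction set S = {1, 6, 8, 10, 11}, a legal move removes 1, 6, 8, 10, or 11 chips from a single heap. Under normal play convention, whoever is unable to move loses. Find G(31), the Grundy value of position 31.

G(0) = 0
G(1) = mex{0} = 1
G(2) = mex{1} = 0
G(3) = mex{0} = 1
G(4) = mex{1} = 0
G(5) = mex{0} = 1
G(6) = mex{1,0} = 2
G(7) = mex{2,1} = 0
G(8) = mex{0,0,0} = 1
G(9) = mex{1,1,1} = 0
G(10) = mex{0,0,0,0} = 1
G(11) = mex{1,1,1,1,0} = 2
G(12) = mex{2,2,0,0,1} = 3
G(13) = mex{3,0,1,1,0} = 2
G(14) = mex{2,1,2,0,1} = 3
G(15) = mex{3,0,0,1,0} = 2
G(16) = mex{2,1,1,2,1} = 0
G(17) = mex{0,2,0,0,2} = 1
G(18) = mex{1,3,1,1,0} = 2
G(19) = mex{2,2,2,0,1} = 3
G(20) = mex{3,3,3,1,0} = 2
G(21) = mex{2,2,2,2,1} = 0
G(22) = mex{0,0,3,3,2} = 1
G(23) = mex{1,1,2,2,3} = 0
G(24) = mex{0,2,0,3,2} = 1
G(25) = mex{1,3,1,2,3} = 0
G(26) = mex{0,2,2,0,2} = 1
G(27) = mex{1,0,3,1,0} = 2
G(28) = mex{2,1,2,2,1} = 0
G(29) = mex{0,0,0,3,2} = 1
G(30) = mex{1,1,1,2,3} = 0
G(31) = mex{0,0,0,0,2} = 1

1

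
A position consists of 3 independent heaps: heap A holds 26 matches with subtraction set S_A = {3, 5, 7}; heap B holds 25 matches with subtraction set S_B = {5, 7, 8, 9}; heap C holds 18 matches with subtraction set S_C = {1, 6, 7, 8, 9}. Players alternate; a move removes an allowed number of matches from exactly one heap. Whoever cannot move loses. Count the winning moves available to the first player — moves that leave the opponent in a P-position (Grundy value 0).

0

Heap A, S = {3, 5, 7}:
G(0) = 0
G(1) = mex{} = 0
G(2) = mex{} = 0
G(3) = mex{0} = 1
G(4) = mex{0} = 1
G(5) = mex{0,0} = 1
G(6) = mex{1,0} = 2
G(7) = mex{1,0,0} = 2
G(8) = mex{1,1,0} = 2
G(9) = mex{2,1,0} = 3
G(10) = mex{2,1,1} = 0
G(11) = mex{2,2,1} = 0
G(12) = mex{3,2,1} = 0
G(13) = mex{0,2,2} = 1
G(14) = mex{0,3,2} = 1
G(15) = mex{0,0,2} = 1
G(16) = mex{1,0,3} = 2
G(17) = mex{1,0,0} = 2
G(18) = mex{1,1,0} = 2
G(19) = mex{2,1,0} = 3
G(20) = mex{2,1,1} = 0
G(21) = mex{2,2,1} = 0
G(22) = mex{3,2,1} = 0
G(23) = mex{0,2,2} = 1
G(24) = mex{0,3,2} = 1
G(25) = mex{0,0,2} = 1
G(26) = mex{1,0,3} = 2
G_A(26) = 2.
Heap B, S = {5, 7, 8, 9}:
n :  0  1  2  3  4  5  6  7  8  9 10 11 12 13 14 15 16 17 18 19 20 21 22 23 24 25
G :  0  0  0  0  0  1  1  1  1  1  2  2  2  2  0  0  0  0  0  1  1  1  1  1  2  2
G_B(25) = 2.
Heap C, S = {1, 6, 7, 8, 9}:
G(0) = 0
G(1) = mex{0} = 1
G(2) = mex{1} = 0
G(3) = mex{0} = 1
G(4) = mex{1} = 0
G(5) = mex{0} = 1
G(6) = mex{1,0} = 2
G(7) = mex{2,1,0} = 3
G(8) = mex{3,0,1,0} = 2
G(9) = mex{2,1,0,1,0} = 3
G(10) = mex{3,0,1,0,1} = 2
G(11) = mex{2,1,0,1,0} = 3
G(12) = mex{3,2,1,0,1} = 4
G(13) = mex{4,3,2,1,0} = 5
G(14) = mex{5,2,3,2,1} = 0
G(15) = mex{0,3,2,3,2} = 1
G(16) = mex{1,2,3,2,3} = 0
G(17) = mex{0,3,2,3,2} = 1
G(18) = mex{1,4,3,2,3} = 0
G_C(18) = 0.
Combined Grundy value = 2 ⊕ 2 ⊕ 0 = 0.
A winning move leaves total XOR = 0, i.e. changes one component's Grundy value g to g ⊕ X where X is the current total.
Heap A: target g' = 2⊕0 = 2, but every legal move changes the Grundy value (mex property), so 0 moves.
Heap B: target g' = 2⊕0 = 2, but every legal move changes the Grundy value (mex property), so 0 moves.
Heap C: target g' = 0⊕0 = 0, but every legal move changes the Grundy value (mex property), so 0 moves.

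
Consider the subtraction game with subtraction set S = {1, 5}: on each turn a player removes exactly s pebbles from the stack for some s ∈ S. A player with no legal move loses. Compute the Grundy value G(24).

G(0) = 0
G(1) = mex{0} = 1
G(2) = mex{1} = 0
G(3) = mex{0} = 1
G(4) = mex{1} = 0
G(5) = mex{0,0} = 1
G(6) = mex{1,1} = 0
G(7) = mex{0,0} = 1
G(8) = mex{1,1} = 0
G(9) = mex{0,0} = 1
G(10) = mex{1,1} = 0
G(11) = mex{0,0} = 1
G(12) = mex{1,1} = 0
G(13) = mex{0,0} = 1
G(14) = mex{1,1} = 0
G(15) = mex{0,0} = 1
G(16) = mex{1,1} = 0
G(17) = mex{0,0} = 1
G(18) = mex{1,1} = 0
G(19) = mex{0,0} = 1
G(20) = mex{1,1} = 0
G(21) = mex{0,0} = 1
G(22) = mex{1,1} = 0
G(23) = mex{0,0} = 1
G(24) = mex{1,1} = 0

0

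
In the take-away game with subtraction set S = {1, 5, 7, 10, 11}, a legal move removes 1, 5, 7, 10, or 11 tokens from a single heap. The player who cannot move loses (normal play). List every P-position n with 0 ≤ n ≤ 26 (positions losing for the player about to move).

0, 2, 4, 6, 8, 20, 22, 24, 26

G(0) = 0
G(1) = mex{0} = 1
G(2) = mex{1} = 0
G(3) = mex{0} = 1
G(4) = mex{1} = 0
G(5) = mex{0,0} = 1
G(6) = mex{1,1} = 0
G(7) = mex{0,0,0} = 1
G(8) = mex{1,1,1} = 0
G(9) = mex{0,0,0} = 1
G(10) = mex{1,1,1,0} = 2
G(11) = mex{2,0,0,1,0} = 3
G(12) = mex{3,1,1,0,1} = 2
G(13) = mex{2,0,0,1,0} = 3
G(14) = mex{3,1,1,0,1} = 2
G(15) = mex{2,2,0,1,0} = 3
G(16) = mex{3,3,1,0,1} = 2
G(17) = mex{2,2,2,1,0} = 3
G(18) = mex{3,3,3,0,1} = 2
G(19) = mex{2,2,2,1,0} = 3
G(20) = mex{3,3,3,2,1} = 0
G(21) = mex{0,2,2,3,2} = 1
G(22) = mex{1,3,3,2,3} = 0
G(23) = mex{0,2,2,3,2} = 1
G(24) = mex{1,3,3,2,3} = 0
G(25) = mex{0,0,2,3,2} = 1
G(26) = mex{1,1,3,2,3} = 0
P-positions are exactly the n with G(n) = 0.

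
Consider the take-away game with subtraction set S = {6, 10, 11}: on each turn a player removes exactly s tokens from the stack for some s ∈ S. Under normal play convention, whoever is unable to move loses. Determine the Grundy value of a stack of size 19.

0

G(0) = 0
G(1) = mex{} = 0
G(2) = mex{} = 0
G(3) = mex{} = 0
G(4) = mex{} = 0
G(5) = mex{} = 0
G(6) = mex{0} = 1
G(7) = mex{0} = 1
G(8) = mex{0} = 1
G(9) = mex{0} = 1
G(10) = mex{0,0} = 1
G(11) = mex{0,0,0} = 1
G(12) = mex{1,0,0} = 2
G(13) = mex{1,0,0} = 2
G(14) = mex{1,0,0} = 2
G(15) = mex{1,0,0} = 2
G(16) = mex{1,1,0} = 2
G(17) = mex{1,1,1} = 0
G(18) = mex{2,1,1} = 0
G(19) = mex{2,1,1} = 0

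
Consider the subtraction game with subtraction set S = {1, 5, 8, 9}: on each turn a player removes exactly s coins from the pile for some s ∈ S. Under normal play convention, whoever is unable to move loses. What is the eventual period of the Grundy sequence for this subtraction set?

n :  0  1  2  3  4  5  6  7  8  9 10 11 12 13 14 15 16 17 18 19 20 21 22 23 24 25 26 27 28 29 30 31 32 33
G :  0  1  0  1  0  1  0  1  2  3  2  3  2  3  2  3  0  1  0  1  0  1  0  1  2  3  2  3  2  3  2  3  0  1
G(n+16) = G(n) holds for n = 0,…,8 (a full window of length max(S) = 9), so the sequence is purely periodic with period 16.

16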